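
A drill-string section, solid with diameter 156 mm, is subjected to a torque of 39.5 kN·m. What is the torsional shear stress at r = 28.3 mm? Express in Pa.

J = πd⁴/32 = π(0.156)⁴/32 = 5.814×10^-5 m⁴.
Shear stress varies linearly with radius: τ = T·r/J = 39500 × 0.0283 / 5.814×10^-5 = 1.923×10^7 Pa.

1.92e7 Pa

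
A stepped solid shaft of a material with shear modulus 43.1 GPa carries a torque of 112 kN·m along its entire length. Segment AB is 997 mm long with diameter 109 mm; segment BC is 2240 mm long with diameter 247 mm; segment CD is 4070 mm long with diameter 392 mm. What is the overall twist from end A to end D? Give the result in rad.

J_AB = π(0.109)⁴/32 = 1.39×10^-5 m⁴; J_BC = π(0.247)⁴/32 = 3.65×10^-4 m⁴; J_CD = π(0.392)⁴/32 = 2.32×10^-3 m⁴.
θ = (T/G)·Σ L_i/J_i = (112000/43.1×10⁹)·(0.997/1.39×10^-5 + 2.24/3.65×10^-4 + 4.07/2.32×10^-3) = 0.2074 rad.

0.207 rad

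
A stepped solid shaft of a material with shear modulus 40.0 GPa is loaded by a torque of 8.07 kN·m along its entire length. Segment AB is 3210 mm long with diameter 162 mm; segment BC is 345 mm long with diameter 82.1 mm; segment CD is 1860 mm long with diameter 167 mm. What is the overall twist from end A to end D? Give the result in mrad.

J_AB = π(0.162)⁴/32 = 6.76×10^-5 m⁴; J_BC = π(0.0821)⁴/32 = 4.46×10^-6 m⁴; J_CD = π(0.167)⁴/32 = 7.64×10^-5 m⁴.
θ = (T/G)·Σ L_i/J_i = (8070/40.0×10⁹)·(3.21/6.76×10^-5 + 0.345/4.46×10^-6 + 1.86/7.64×10^-5) = 0.03010 rad.

30.1 mrad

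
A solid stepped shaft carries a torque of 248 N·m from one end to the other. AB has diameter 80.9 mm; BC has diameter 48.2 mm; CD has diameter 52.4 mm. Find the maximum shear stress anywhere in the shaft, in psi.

1640 psi

Under the same torque, τ_max = 16T/(πd³) is largest where d is smallest — segment BC (d = 48.2 mm).
τ_max = 16·248.0/(π·(0.0482)³) = 1.128×10^7 Pa.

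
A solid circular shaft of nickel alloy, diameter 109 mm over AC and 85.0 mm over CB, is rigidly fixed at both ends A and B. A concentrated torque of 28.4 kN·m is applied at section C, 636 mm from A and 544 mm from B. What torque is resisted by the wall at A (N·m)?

19800 N·m

Compatibility: T_A·a/J_AC = T_B·b/J_CB with T_A + T_B = T₀.
J_AC = 1.39×10^-5 m⁴, J_CB = 5.12×10^-6 m⁴, so T_A = T₀·(J_AC/a)/((J_AC/a)+(J_CB/b)) = 19830 N·m, T_B = 8572 N·m.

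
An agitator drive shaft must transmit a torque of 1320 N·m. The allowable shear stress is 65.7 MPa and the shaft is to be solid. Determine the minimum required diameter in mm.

46.8 mm

For a solid shaft τ_max = 16T/(πd³), so d = (16T/(π τ_allow))^(1/3) = (16·1320/(π·6.57×10^7))^(1/3) = 0.04677 m.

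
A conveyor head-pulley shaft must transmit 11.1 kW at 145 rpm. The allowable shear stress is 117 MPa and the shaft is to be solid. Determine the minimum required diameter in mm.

31.7 mm

ω = 2π·145/60 = 15.18 rad/s, so T = P/ω = 11.1×10³ / 15.18 = 731.0 N·m.
For a solid shaft τ_max = 16T/(πd³), so d = (16T/(π τ_allow))^(1/3) = (16·731.0/(π·1.17×10^8))^(1/3) = 0.03169 m.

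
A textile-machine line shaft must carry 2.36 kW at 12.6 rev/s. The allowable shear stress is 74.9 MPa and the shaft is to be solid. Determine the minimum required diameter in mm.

ω = 2π·12.6 = 79.17 rad/s, so T = P/ω = 2.36×10³ / 79.17 = 29.81 N·m.
For a solid shaft τ_max = 16T/(πd³), so d = (16T/(π τ_allow))^(1/3) = (16·29.81/(π·7.49×10^7))^(1/3) = 0.01266 m.

12.7 mm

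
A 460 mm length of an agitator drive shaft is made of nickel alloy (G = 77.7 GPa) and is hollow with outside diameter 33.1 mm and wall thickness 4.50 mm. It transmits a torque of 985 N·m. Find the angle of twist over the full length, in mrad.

J = π(d_o⁴ − d_i⁴)/32 = π(0.0331⁴ − 0.0241⁴)/32 = 8.473×10^-8 m⁴.
θ = T·L/(G·J) = 985.0 × 0.460 / (77.7×10⁹ × 8.473×10^-8) = 0.06883 rad.

68.8 mrad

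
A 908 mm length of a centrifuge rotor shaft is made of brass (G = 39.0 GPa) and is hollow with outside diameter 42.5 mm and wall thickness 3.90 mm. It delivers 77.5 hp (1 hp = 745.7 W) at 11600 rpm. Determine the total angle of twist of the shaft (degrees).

0.357°

ω = 2π·11600/60 = 1215 rad/s, so T = P/ω = 77.5×745.7 / 1215 = 47.58 N·m.
J = π(d_o⁴ − d_i⁴)/32 = π(0.0425⁴ − 0.0347⁴)/32 = 1.780×10^-7 m⁴.
θ = T·L/(G·J) = 47.58 × 0.908 / (39.0×10⁹ × 1.780×10^-7) = 6.224×10^-3 rad.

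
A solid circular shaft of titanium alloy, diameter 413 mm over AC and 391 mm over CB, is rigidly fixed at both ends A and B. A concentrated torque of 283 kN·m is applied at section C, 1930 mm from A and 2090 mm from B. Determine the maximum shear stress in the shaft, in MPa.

Compatibility: T_A·a/J_AC = T_B·b/J_CB with T_A + T_B = T₀.
J_AC = 2.86×10^-3 m⁴, J_CB = 2.29×10^-3 m⁴, so T_A = T₀·(J_AC/a)/((J_AC/a)+(J_CB/b)) = 162500 N·m, T_B = 120500 N·m.
τ in each portion: τ_AC = 1.17×10^7 Pa, τ_CB = 1.03×10^7 Pa; maximum is in AC.
τ_max = T_AC·r/J = 162500·0.206/2.86×10^-3 = 1.175×10^7 Pa.

11.7 MPa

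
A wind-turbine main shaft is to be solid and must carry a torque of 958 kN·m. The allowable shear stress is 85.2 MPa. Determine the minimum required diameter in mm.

385 mm

For a solid shaft τ_max = 16T/(πd³), so d = (16T/(π τ_allow))^(1/3) = (16·958000/(π·8.52×10^7))^(1/3) = 0.3854 m.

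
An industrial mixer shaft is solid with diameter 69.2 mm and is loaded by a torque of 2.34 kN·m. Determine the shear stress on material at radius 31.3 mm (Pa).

J = πd⁴/32 = π(0.0692)⁴/32 = 2.251×10^-6 m⁴.
Shear stress varies linearly with radius: τ = T·r/J = 2340 × 0.0313 / 2.251×10^-6 = 3.253×10^7 Pa.

3.25e7 Pa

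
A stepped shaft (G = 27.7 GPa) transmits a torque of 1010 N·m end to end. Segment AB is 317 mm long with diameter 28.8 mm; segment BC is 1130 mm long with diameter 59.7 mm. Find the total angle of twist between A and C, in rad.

J_AB = π(0.0288)⁴/32 = 6.75×10^-8 m⁴; J_BC = π(0.0597)⁴/32 = 1.25×10^-6 m⁴.
θ = (T/G)·Σ L_i/J_i = (1010/27.7×10⁹)·(0.317/6.75×10^-8 + 1.13/1.25×10^-6) = 0.2042 rad.

0.204 rad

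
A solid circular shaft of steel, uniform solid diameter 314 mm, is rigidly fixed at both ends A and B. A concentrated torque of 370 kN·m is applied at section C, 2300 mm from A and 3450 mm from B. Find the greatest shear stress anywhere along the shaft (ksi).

With uniform GJ and both ends fixed, compatibility θ_AC = θ_CB gives T_A·a = T_B·b, together with T_A + T_B = T₀.
T_A = T₀·b/(a+b) = 370000·3450/5750 = 222000 N·m; T_B = 148000 N·m.
τ in each portion: τ_AC = 3.65×10^7 Pa, τ_CB = 2.43×10^7 Pa; maximum is in AC.
τ_max = T_AC·r/J = 222000·0.157/9.54×10^-4 = 3.652×10^7 Pa.

5.30 ksi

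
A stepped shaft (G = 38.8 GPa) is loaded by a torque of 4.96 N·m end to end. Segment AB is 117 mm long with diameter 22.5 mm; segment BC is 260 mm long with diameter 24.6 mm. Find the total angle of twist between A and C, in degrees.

J_AB = π(0.0225)⁴/32 = 2.52×10^-8 m⁴; J_BC = π(0.0246)⁴/32 = 3.60×10^-8 m⁴.
θ = (T/G)·Σ L_i/J_i = (4.960/38.8×10⁹)·(0.117/2.52×10^-8 + 0.260/3.60×10^-8) = 1.519×10^-3 rad.

0.0870°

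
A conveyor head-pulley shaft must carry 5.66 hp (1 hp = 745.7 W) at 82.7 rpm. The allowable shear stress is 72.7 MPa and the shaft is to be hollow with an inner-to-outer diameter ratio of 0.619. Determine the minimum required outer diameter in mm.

ω = 2π·82.7/60 = 8.660 rad/s, so T = P/ω = 5.66×745.7 / 8.660 = 487.4 N·m.
For a hollow shaft with d_i/d_o = 0.619: τ_max = 16T/(π d_o³ (1−k⁴)), so d_o = [16T/(π τ_allow (1−k⁴))]^(1/3) = [16·487.4/(π·7.27×10^7·0.8532)]^(1/3) = 0.03420 m.

34.2 mm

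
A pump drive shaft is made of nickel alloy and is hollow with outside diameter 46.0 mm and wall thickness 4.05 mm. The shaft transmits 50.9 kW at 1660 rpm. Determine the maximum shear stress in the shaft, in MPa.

28.4 MPa

ω = 2π·1660/60 = 173.8 rad/s, so T = P/ω = 50.9×10³ / 173.8 = 292.8 N·m.
J = π(d_o⁴ − d_i⁴)/32 = π(0.0460⁴ − 0.0379⁴)/32 = 2.370×10^-7 m⁴.
τ_max = T·r/J = 292.8 × 0.0230 / 2.370×10^-7 = 2.841×10^7 Pa.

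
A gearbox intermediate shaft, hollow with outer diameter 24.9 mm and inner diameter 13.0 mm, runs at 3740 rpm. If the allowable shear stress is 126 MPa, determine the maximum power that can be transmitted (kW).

J = π(d_o⁴ − d_i⁴)/32 = π(0.0249⁴ − 0.0130⁴)/32 = 3.494×10^-8 m⁴.
T_max = τ_allow·J/r = 1.26×10^8 × 3.494×10^-8 / 0.0124 = 353.6 N·m.
ω = 2π·3740/60 = 391.7 rad/s, so P_max = T_max·ω = 1.385×10^5 W.

138 kW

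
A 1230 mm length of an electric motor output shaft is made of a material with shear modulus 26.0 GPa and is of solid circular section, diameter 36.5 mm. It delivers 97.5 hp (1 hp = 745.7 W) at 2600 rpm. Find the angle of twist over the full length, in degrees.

ω = 2π·2600/60 = 272.3 rad/s, so T = P/ω = 97.5×745.7 / 272.3 = 267.0 N·m.
J = πd⁴/32 = π(0.0365)⁴/32 = 1.742×10^-7 m⁴.
θ = T·L/(G·J) = 267.0 × 1.23 / (26.0×10⁹ × 1.742×10^-7) = 0.07250 rad.

4.15°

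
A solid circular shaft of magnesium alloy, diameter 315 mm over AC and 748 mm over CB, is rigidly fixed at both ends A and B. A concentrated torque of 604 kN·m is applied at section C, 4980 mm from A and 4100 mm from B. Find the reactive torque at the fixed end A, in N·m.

Compatibility: T_A·a/J_AC = T_B·b/J_CB with T_A + T_B = T₀.
J_AC = 9.67×10^-4 m⁴, J_CB = 0.0307 m⁴, so T_A = T₀·(J_AC/a)/((J_AC/a)+(J_CB/b)) = 15240 N·m, T_B = 588800 N·m.

15200 N·m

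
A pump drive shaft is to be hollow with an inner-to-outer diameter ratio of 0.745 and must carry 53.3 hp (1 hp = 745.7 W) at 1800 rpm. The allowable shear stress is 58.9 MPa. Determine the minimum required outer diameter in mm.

29.8 mm

ω = 2π·1800/60 = 188.5 rad/s, so T = P/ω = 53.3×745.7 / 188.5 = 210.9 N·m.
For a hollow shaft with d_i/d_o = 0.745: τ_max = 16T/(π d_o³ (1−k⁴)), so d_o = [16T/(π τ_allow (1−k⁴))]^(1/3) = [16·210.9/(π·5.89×10^7·0.6919)]^(1/3) = 0.02976 m.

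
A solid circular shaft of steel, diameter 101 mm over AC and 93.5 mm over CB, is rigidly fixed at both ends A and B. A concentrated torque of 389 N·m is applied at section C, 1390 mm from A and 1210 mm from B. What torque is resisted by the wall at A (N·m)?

Compatibility: T_A·a/J_AC = T_B·b/J_CB with T_A + T_B = T₀.
J_AC = 1.02×10^-5 m⁴, J_CB = 7.50×10^-6 m⁴, so T_A = T₀·(J_AC/a)/((J_AC/a)+(J_CB/b)) = 211.0 N·m, T_B = 178.0 N·m.

211 N·m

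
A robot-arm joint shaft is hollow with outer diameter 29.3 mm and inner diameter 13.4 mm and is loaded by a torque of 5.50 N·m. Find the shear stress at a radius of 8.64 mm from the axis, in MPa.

J = π(d_o⁴ − d_i⁴)/32 = π(0.0293⁴ − 0.0134⁴)/32 = 6.919×10^-8 m⁴.
Shear stress varies linearly with radius: τ = T·r/J = 5.500 × 0.00864 / 6.919×10^-8 = 6.868×10^5 Pa.

0.687 MPa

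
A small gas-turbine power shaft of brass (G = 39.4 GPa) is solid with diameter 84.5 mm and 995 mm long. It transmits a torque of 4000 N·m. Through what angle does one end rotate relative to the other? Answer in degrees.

1.16°

J = πd⁴/32 = π(0.0845)⁴/32 = 5.005×10^-6 m⁴.
θ = T·L/(G·J) = 4000 × 0.995 / (39.4×10⁹ × 5.005×10^-6) = 0.02018 rad.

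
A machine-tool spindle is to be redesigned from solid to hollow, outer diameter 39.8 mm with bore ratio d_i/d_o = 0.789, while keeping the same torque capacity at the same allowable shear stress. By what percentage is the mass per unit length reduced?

Equal τ_max and T ⇒ the solid shaft needs d_s³ = d_o³(1−k⁴), so d_s = 39.8·(1−0.789⁴)^(1/3) = 33.80 mm.
Area ratio A_h/A_s = d_o²(1−k²)/d_s² = (1−k²)/(1−k⁴)^(2/3) = 0.5234.
Mass saving = 1 − 0.5234 = 47.7 %.

47.7 %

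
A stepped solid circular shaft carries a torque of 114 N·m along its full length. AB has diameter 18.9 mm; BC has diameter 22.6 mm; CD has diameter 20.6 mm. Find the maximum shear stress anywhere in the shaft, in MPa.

86.0 MPa

Under the same torque, τ_max = 16T/(πd³) is largest where d is smallest — segment AB (d = 18.9 mm).
τ_max = 16·114.0/(π·(0.0189)³) = 8.600×10^7 Pa.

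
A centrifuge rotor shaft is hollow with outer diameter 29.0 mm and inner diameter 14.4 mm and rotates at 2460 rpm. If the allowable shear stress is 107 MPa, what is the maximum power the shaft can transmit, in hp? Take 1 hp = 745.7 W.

J = π(d_o⁴ − d_i⁴)/32 = π(0.0290⁴ − 0.0144⁴)/32 = 6.522×10^-8 m⁴.
T_max = τ_allow·J/r = 1.07×10^8 × 6.522×10^-8 / 0.0145 = 481.2 N·m.
ω = 2π·2460/60 = 257.6 rad/s, so P_max = T_max·ω = 1.240×10^5 W.

166 hp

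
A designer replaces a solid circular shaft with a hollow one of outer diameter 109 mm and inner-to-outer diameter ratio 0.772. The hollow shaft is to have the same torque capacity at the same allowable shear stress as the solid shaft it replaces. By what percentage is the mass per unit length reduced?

Equal τ_max and T ⇒ the solid shaft needs d_s³ = d_o³(1−k⁴), so d_s = 109·(1−0.772⁴)^(1/3) = 94.17 mm.
Area ratio A_h/A_s = d_o²(1−k²)/d_s² = (1−k²)/(1−k⁴)^(2/3) = 0.5413.
Mass saving = 1 − 0.5413 = 45.9 %.

45.9 %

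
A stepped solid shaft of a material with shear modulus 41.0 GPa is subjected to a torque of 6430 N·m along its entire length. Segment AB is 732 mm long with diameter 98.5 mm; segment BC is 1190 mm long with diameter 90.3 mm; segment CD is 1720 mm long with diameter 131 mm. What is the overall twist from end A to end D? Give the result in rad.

J_AB = π(0.0985)⁴/32 = 9.24×10^-6 m⁴; J_BC = π(0.0903)⁴/32 = 6.53×10^-6 m⁴; J_CD = π(0.131)⁴/32 = 2.89×10^-5 m⁴.
θ = (T/G)·Σ L_i/J_i = (6430/41.0×10⁹)·(0.732/9.24×10^-6 + 1.19/6.53×10^-6 + 1.72/2.89×10^-5) = 0.05034 rad.

0.0503 rad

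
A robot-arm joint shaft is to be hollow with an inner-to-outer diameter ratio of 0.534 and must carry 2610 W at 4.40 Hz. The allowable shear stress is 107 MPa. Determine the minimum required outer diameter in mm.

ω = 2π·4.40 = 27.65 rad/s, so T = P/ω = 2610 / 27.65 = 94.41 N·m.
For a hollow shaft with d_i/d_o = 0.534: τ_max = 16T/(π d_o³ (1−k⁴)), so d_o = [16T/(π τ_allow (1−k⁴))]^(1/3) = [16·94.41/(π·1.07×10^8·0.9187)]^(1/3) = 0.01697 m.

17.0 mm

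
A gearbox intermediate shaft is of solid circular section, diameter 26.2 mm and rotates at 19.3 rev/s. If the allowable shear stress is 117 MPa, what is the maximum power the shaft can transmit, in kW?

J = πd⁴/32 = π(0.0262)⁴/32 = 4.626×10^-8 m⁴.
T_max = τ_allow·J/r = 1.17×10^8 × 4.626×10^-8 / 0.0131 = 413.2 N·m.
ω = 2π·19.3 = 121.3 rad/s, so P_max = T_max·ω = 5.010×10^4 W.

50.1 kW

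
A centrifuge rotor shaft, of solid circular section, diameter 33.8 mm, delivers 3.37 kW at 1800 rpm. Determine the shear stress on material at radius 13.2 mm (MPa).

ω = 2π·1800/60 = 188.5 rad/s, so T = P/ω = 3.37×10³ / 188.5 = 17.88 N·m.
J = πd⁴/32 = π(0.0338)⁴/32 = 1.281×10^-7 m⁴.
Shear stress varies linearly with radius: τ = T·r/J = 17.88 × 0.0132 / 1.281×10^-7 = 1.842×10^6 Pa.

1.84 MPa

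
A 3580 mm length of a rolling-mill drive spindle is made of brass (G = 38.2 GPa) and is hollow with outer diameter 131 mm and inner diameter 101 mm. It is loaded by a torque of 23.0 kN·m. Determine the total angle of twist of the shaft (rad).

0.115 rad

J = π(d_o⁴ − d_i⁴)/32 = π(0.131⁴ − 0.101⁴)/32 = 1.870×10^-5 m⁴.
θ = T·L/(G·J) = 23000 × 3.58 / (38.2×10⁹ × 1.870×10^-5) = 0.1153 rad.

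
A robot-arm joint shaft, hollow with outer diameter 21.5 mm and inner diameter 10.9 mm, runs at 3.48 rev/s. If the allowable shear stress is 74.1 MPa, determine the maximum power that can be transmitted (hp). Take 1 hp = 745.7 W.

3.96 hp

J = π(d_o⁴ − d_i⁴)/32 = π(0.0215⁴ − 0.0109⁴)/32 = 1.959×10^-8 m⁴.
T_max = τ_allow·J/r = 7.41×10^7 × 1.959×10^-8 / 0.0107 = 135.0 N·m.
ω = 2π·3.48 = 21.87 rad/s, so P_max = T_max·ω = 2953 W.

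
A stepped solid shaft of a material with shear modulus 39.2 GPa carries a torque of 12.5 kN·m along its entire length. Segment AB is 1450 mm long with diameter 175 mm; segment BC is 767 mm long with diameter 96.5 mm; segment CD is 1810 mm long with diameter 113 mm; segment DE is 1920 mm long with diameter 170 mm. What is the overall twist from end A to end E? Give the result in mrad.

J_AB = π(0.175)⁴/32 = 9.21×10^-5 m⁴; J_BC = π(0.0965)⁴/32 = 8.51×10^-6 m⁴; J_CD = π(0.113)⁴/32 = 1.60×10^-5 m⁴; J_DE = π(0.170)⁴/32 = 8.20×10^-5 m⁴.
θ = (T/G)·Σ L_i/J_i = (12500/39.2×10⁹)·(1.45/9.21×10^-5 + 0.767/8.51×10^-6 + 1.81/1.60×10^-5 + 1.92/8.20×10^-5) = 0.07727 rad.

77.3 mrad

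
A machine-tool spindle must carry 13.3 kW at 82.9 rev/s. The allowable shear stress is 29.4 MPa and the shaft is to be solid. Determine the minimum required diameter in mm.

16.4 mm

ω = 2π·82.9 = 520.9 rad/s, so T = P/ω = 13.3×10³ / 520.9 = 25.53 N·m.
For a solid shaft τ_max = 16T/(πd³), so d = (16T/(π τ_allow))^(1/3) = (16·25.53/(π·2.94×10^7))^(1/3) = 0.01642 m.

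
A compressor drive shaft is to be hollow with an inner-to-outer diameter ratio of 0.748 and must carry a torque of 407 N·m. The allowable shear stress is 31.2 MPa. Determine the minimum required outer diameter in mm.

For a hollow shaft with d_i/d_o = 0.748: τ_max = 16T/(π d_o³ (1−k⁴)), so d_o = [16T/(π τ_allow (1−k⁴))]^(1/3) = [16·407.0/(π·3.12×10^7·0.6870)]^(1/3) = 0.04590 m.

45.9 mm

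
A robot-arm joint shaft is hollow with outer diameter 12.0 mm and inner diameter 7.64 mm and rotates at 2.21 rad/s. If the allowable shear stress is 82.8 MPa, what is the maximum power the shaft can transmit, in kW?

J = π(d_o⁴ − d_i⁴)/32 = π(0.0120⁴ − 0.00764⁴)/32 = 1.701×10^-9 m⁴.
T_max = τ_allow·J/r = 8.28×10^7 × 1.701×10^-9 / 0.00600 = 23.48 N·m.
ω = 2.21 rad/s, so P_max = T_max·ω = 51.89 W.

0.0519 kW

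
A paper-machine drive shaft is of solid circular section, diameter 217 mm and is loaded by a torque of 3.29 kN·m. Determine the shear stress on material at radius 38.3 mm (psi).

84.0 psi

J = πd⁴/32 = π(0.217)⁴/32 = 2.177×10^-4 m⁴.
Shear stress varies linearly with radius: τ = T·r/J = 3290 × 0.0383 / 2.177×10^-4 = 5.788×10^5 Pa.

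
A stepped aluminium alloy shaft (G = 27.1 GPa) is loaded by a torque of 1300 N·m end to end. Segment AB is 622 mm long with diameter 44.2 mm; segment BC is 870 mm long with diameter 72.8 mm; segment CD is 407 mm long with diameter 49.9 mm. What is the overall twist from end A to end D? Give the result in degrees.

7.27°

J_AB = π(0.0442)⁴/32 = 3.75×10^-7 m⁴; J_BC = π(0.0728)⁴/32 = 2.76×10^-6 m⁴; J_CD = π(0.0499)⁴/32 = 6.09×10^-7 m⁴.
θ = (T/G)·Σ L_i/J_i = (1300/27.1×10⁹)·(0.622/3.75×10^-7 + 0.870/2.76×10^-6 + 0.407/6.09×10^-7) = 0.1268 rad.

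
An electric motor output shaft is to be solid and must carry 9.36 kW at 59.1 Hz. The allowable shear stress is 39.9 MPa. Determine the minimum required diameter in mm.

14.8 mm

ω = 2π·59.1 = 371.3 rad/s, so T = P/ω = 9.36×10³ / 371.3 = 25.21 N·m.
For a solid shaft τ_max = 16T/(πd³), so d = (16T/(π τ_allow))^(1/3) = (16·25.21/(π·3.99×10^7))^(1/3) = 0.01476 m.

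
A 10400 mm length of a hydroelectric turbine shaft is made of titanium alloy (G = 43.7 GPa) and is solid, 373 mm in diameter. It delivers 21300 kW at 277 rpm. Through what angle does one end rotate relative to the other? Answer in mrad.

ω = 2π·277/60 = 29.01 rad/s, so T = P/ω = 21300×10³ / 29.01 = 734300 N·m.
J = πd⁴/32 = π(0.373)⁴/32 = 1.900×10^-3 m⁴.
θ = T·L/(G·J) = 734300 × 10.4 / (43.7×10⁹ × 1.900×10^-3) = 0.09196 rad.

92.0 mrad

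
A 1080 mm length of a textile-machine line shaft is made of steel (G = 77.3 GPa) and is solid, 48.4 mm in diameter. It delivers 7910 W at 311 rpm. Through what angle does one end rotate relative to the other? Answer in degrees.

0.361°

ω = 2π·311/60 = 32.57 rad/s, so T = P/ω = 7910 / 32.57 = 242.9 N·m.
J = πd⁴/32 = π(0.0484)⁴/32 = 5.387×10^-7 m⁴.
θ = T·L/(G·J) = 242.9 × 1.08 / (77.3×10⁹ × 5.387×10^-7) = 6.299×10^-3 rad.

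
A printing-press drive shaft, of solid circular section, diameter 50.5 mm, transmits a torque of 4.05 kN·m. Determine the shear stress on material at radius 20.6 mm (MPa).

J = πd⁴/32 = π(0.0505)⁴/32 = 6.385×10^-7 m⁴.
Shear stress varies linearly with radius: τ = T·r/J = 4050 × 0.0206 / 6.385×10^-7 = 1.307×10^8 Pa.

131 MPa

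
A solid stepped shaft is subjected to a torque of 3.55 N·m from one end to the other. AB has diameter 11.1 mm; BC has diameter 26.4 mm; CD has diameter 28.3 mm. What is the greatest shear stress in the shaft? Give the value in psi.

Under the same torque, τ_max = 16T/(πd³) is largest where d is smallest — segment AB (d = 11.1 mm).
τ_max = 16·3.550/(π·(0.0111)³) = 1.322×10^7 Pa.

1920 psi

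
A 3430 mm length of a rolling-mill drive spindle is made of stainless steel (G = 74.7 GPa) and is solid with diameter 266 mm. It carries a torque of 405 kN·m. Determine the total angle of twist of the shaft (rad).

J = πd⁴/32 = π(0.266)⁴/32 = 4.915×10^-4 m⁴.
θ = T·L/(G·J) = 405000 × 3.43 / (74.7×10⁹ × 4.915×10^-4) = 0.03784 rad.

0.0378 rad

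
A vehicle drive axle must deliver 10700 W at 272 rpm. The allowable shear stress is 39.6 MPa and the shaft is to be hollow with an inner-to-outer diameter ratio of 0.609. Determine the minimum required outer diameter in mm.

ω = 2π·272/60 = 28.48 rad/s, so T = P/ω = 10700 / 28.48 = 375.7 N·m.
For a hollow shaft with d_i/d_o = 0.609: τ_max = 16T/(π d_o³ (1−k⁴)), so d_o = [16T/(π τ_allow (1−k⁴))]^(1/3) = [16·375.7/(π·3.96×10^7·0.8624)]^(1/3) = 0.03826 m.

38.3 mm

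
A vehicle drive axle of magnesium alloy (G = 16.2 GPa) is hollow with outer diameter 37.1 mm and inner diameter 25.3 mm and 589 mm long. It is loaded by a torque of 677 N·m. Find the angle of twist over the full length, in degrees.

9.67°

J = π(d_o⁴ − d_i⁴)/32 = π(0.0371⁴ − 0.0253⁴)/32 = 1.458×10^-7 m⁴.
θ = T·L/(G·J) = 677.0 × 0.589 / (16.2×10⁹ × 1.458×10^-7) = 0.1689 rad.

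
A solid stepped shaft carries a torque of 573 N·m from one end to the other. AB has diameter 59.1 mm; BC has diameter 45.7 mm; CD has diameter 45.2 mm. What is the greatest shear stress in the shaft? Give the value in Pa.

Under the same torque, τ_max = 16T/(πd³) is largest where d is smallest — segment CD (d = 45.2 mm).
τ_max = 16·573.0/(π·(0.0452)³) = 3.160×10^7 Pa.

3.16e7 Pa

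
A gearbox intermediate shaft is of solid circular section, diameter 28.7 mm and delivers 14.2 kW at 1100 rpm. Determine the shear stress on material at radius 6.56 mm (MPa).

12.1 MPa

ω = 2π·1100/60 = 115.2 rad/s, so T = P/ω = 14.2×10³ / 115.2 = 123.3 N·m.
J = πd⁴/32 = π(0.0287)⁴/32 = 6.661×10^-8 m⁴.
Shear stress varies linearly with radius: τ = T·r/J = 123.3 × 0.00656 / 6.661×10^-8 = 1.214×10^7 Pa.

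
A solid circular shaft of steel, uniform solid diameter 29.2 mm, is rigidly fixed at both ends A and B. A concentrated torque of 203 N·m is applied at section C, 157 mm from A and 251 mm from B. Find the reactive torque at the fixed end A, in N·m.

With uniform GJ and both ends fixed, compatibility θ_AC = θ_CB gives T_A·a = T_B·b, together with T_A + T_B = T₀.
T_A = T₀·b/(a+b) = 203.0·251/408.0 = 124.9 N·m; T_B = 78.12 N·m.

125 N·m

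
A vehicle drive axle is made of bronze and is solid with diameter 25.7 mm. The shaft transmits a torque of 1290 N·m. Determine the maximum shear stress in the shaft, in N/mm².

387 N/mm²

J = πd⁴/32 = π(0.0257)⁴/32 = 4.283×10^-8 m⁴.
τ_max = T·r/J = 1290 × 0.0129 / 4.283×10^-8 = 3.870×10^8 Pa.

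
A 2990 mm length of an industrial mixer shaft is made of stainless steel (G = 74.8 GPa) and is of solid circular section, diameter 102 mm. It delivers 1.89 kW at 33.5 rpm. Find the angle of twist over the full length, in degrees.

0.116°

ω = 2π·33.5/60 = 3.508 rad/s, so T = P/ω = 1.89×10³ / 3.508 = 538.8 N·m.
J = πd⁴/32 = π(0.102)⁴/32 = 1.063×10^-5 m⁴.
θ = T·L/(G·J) = 538.8 × 2.99 / (74.8×10⁹ × 1.063×10^-5) = 2.027×10^-3 rad.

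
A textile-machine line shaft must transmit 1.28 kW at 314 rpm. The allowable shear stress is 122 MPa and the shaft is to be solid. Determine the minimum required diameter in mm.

11.8 mm

ω = 2π·314/60 = 32.88 rad/s, so T = P/ω = 1.28×10³ / 32.88 = 38.93 N·m.
For a solid shaft τ_max = 16T/(πd³), so d = (16T/(π τ_allow))^(1/3) = (16·38.93/(π·1.22×10^8))^(1/3) = 0.01176 m.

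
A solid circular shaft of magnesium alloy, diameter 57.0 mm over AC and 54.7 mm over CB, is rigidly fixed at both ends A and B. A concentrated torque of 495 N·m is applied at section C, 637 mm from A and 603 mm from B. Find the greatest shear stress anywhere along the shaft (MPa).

7.28 MPa

Compatibility: T_A·a/J_AC = T_B·b/J_CB with T_A + T_B = T₀.
J_AC = 1.04×10^-6 m⁴, J_CB = 8.79×10^-7 m⁴, so T_A = T₀·(J_AC/a)/((J_AC/a)+(J_CB/b)) = 261.1 N·m, T_B = 233.9 N·m.
τ in each portion: τ_AC = 7.18×10^6 Pa, τ_CB = 7.28×10^6 Pa; maximum is in CB.
τ_max = T_CB·r/J = 233.9·0.0274/8.79×10^-7 = 7.279×10^6 Pa.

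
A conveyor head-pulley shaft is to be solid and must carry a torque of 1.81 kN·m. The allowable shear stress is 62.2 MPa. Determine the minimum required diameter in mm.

52.9 mm

For a solid shaft τ_max = 16T/(πd³), so d = (16T/(π τ_allow))^(1/3) = (16·1810/(π·6.22×10^7))^(1/3) = 0.05292 m.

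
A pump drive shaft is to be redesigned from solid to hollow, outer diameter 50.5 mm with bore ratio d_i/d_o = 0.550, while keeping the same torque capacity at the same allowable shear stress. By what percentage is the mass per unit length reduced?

25.6 %

Equal τ_max and T ⇒ the solid shaft needs d_s³ = d_o³(1−k⁴), so d_s = 50.5·(1−0.550⁴)^(1/3) = 48.91 mm.
Area ratio A_h/A_s = d_o²(1−k²)/d_s² = (1−k²)/(1−k⁴)^(2/3) = 0.7436.
Mass saving = 1 − 0.7436 = 25.6 %.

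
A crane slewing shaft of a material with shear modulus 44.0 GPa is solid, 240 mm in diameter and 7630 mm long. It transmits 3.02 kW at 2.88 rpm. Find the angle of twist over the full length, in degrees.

ω = 2π·2.88/60 = 0.3016 rad/s, so T = P/ω = 3.02×10³ / 0.3016 = 10010 N·m.
J = πd⁴/32 = π(0.240)⁴/32 = 3.257×10^-4 m⁴.
θ = T·L/(G·J) = 10010 × 7.63 / (44.0×10⁹ × 3.257×10^-4) = 5.331×10^-3 rad.

0.305°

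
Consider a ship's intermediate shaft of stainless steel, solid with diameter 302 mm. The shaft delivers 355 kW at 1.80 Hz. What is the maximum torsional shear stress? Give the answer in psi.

842 psi

ω = 2π·1.80 = 11.31 rad/s, so T = P/ω = 355×10³ / 11.31 = 31390 N·m.
J = πd⁴/32 = π(0.302)⁴/32 = 8.166×10^-4 m⁴.
τ_max = T·r/J = 31390 × 0.151 / 8.166×10^-4 = 5.804×10^6 Pa.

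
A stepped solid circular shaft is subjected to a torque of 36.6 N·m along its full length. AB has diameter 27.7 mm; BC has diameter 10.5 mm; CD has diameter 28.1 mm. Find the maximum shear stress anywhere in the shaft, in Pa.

Under the same torque, τ_max = 16T/(πd³) is largest where d is smallest — segment BC (d = 10.5 mm).
τ_max = 16·36.60/(π·(0.0105)³) = 1.610×10^8 Pa.

1.61e8 Pa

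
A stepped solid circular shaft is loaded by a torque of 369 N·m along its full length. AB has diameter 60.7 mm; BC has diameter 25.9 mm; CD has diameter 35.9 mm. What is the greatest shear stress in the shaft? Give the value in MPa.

108 MPa

Under the same torque, τ_max = 16T/(πd³) is largest where d is smallest — segment BC (d = 25.9 mm).
τ_max = 16·369.0/(π·(0.0259)³) = 1.082×10^8 Pa.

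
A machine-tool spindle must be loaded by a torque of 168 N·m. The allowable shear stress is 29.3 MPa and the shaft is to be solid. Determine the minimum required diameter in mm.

For a solid shaft τ_max = 16T/(πd³), so d = (16T/(π τ_allow))^(1/3) = (16·168.0/(π·2.93×10^7))^(1/3) = 0.03079 m.

30.8 mm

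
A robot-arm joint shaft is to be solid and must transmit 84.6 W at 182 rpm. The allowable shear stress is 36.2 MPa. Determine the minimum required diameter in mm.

8.55 mm

ω = 2π·182/60 = 19.06 rad/s, so T = P/ω = 84.6 / 19.06 = 4.439 N·m.
For a solid shaft τ_max = 16T/(πd³), so d = (16T/(π τ_allow))^(1/3) = (16·4.439/(π·3.62×10^7))^(1/3) = 0.008548 m.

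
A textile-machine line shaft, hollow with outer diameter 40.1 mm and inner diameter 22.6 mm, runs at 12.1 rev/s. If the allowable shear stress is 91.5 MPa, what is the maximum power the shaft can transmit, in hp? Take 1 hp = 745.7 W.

J = π(d_o⁴ − d_i⁴)/32 = π(0.0401⁴ − 0.0226⁴)/32 = 2.282×10^-7 m⁴.
T_max = τ_allow·J/r = 9.15×10^7 × 2.282×10^-7 / 0.0201 = 1042 N·m.
ω = 2π·12.1 = 76.03 rad/s, so P_max = T_max·ω = 7.919×10^4 W.

106 hp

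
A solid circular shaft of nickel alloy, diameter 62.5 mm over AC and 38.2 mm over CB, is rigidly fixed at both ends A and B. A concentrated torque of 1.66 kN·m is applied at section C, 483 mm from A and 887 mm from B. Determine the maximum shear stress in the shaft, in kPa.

32200 kPa

Compatibility: T_A·a/J_AC = T_B·b/J_CB with T_A + T_B = T₀.
J_AC = 1.50×10^-6 m⁴, J_CB = 2.09×10^-7 m⁴, so T_A = T₀·(J_AC/a)/((J_AC/a)+(J_CB/b)) = 1543 N·m, T_B = 117.2 N·m.
τ in each portion: τ_AC = 3.22×10^7 Pa, τ_CB = 1.07×10^7 Pa; maximum is in AC.
τ_max = T_AC·r/J = 1543·0.0312/1.50×10^-6 = 3.218×10^7 Pa.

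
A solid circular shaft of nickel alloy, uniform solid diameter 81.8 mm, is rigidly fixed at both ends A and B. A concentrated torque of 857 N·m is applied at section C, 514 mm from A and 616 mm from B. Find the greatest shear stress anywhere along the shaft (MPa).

4.35 MPa

With uniform GJ and both ends fixed, compatibility θ_AC = θ_CB gives T_A·a = T_B·b, together with T_A + T_B = T₀.
T_A = T₀·b/(a+b) = 857.0·616/1130 = 467.2 N·m; T_B = 389.8 N·m.
τ in each portion: τ_AC = 4.35×10^6 Pa, τ_CB = 3.63×10^6 Pa; maximum is in AC.
τ_max = T_AC·r/J = 467.2·0.0409/4.40×10^-6 = 4.347×10^6 Pa.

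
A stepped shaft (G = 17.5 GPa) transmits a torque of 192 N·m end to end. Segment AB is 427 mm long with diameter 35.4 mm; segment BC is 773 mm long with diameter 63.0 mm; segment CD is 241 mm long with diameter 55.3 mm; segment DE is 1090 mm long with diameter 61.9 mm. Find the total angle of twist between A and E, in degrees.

J_AB = π(0.0354)⁴/32 = 1.54×10^-7 m⁴; J_BC = π(0.0630)⁴/32 = 1.55×10^-6 m⁴; J_CD = π(0.0553)⁴/32 = 9.18×10^-7 m⁴; J_DE = π(0.0619)⁴/32 = 1.44×10^-6 m⁴.
θ = (T/G)·Σ L_i/J_i = (192.0/17.5×10⁹)·(0.427/1.54×10^-7 + 0.773/1.55×10^-6 + 0.241/9.18×10^-7 + 1.09/1.44×10^-6) = 0.04705 rad.

2.70°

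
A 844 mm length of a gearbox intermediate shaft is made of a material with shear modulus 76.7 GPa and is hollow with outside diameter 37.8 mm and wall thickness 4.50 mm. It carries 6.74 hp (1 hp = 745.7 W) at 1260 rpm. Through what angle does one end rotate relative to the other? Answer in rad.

ω = 2π·1260/60 = 131.9 rad/s, so T = P/ω = 6.74×745.7 / 131.9 = 38.09 N·m.
J = π(d_o⁴ − d_i⁴)/32 = π(0.0378⁴ − 0.0288⁴)/32 = 1.329×10^-7 m⁴.
θ = T·L/(G·J) = 38.09 × 0.844 / (76.7×10⁹ × 1.329×10^-7) = 3.154×10^-3 rad.

0.00315 rad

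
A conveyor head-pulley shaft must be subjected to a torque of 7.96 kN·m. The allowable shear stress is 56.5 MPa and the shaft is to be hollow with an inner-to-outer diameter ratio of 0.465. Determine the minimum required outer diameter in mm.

91.0 mm

For a hollow shaft with d_i/d_o = 0.465: τ_max = 16T/(π d_o³ (1−k⁴)), so d_o = [16T/(π τ_allow (1−k⁴))]^(1/3) = [16·7960/(π·5.65×10^7·0.9532)]^(1/3) = 0.09097 m.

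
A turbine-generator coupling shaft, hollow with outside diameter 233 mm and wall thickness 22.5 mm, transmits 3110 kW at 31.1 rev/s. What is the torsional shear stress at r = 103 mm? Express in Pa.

9.83e6 Pa

ω = 2π·31.1 = 195.4 rad/s, so T = P/ω = 3110×10³ / 195.4 = 15920 N·m.
J = π(d_o⁴ − d_i⁴)/32 = π(0.233⁴ − 0.188⁴)/32 = 1.667×10^-4 m⁴.
Shear stress varies linearly with radius: τ = T·r/J = 15920 × 0.103 / 1.667×10^-4 = 9.833×10^6 Pa.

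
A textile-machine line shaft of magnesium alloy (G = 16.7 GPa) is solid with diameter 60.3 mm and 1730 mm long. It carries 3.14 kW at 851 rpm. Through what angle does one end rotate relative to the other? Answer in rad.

ω = 2π·851/60 = 89.12 rad/s, so T = P/ω = 3.14×10³ / 89.12 = 35.23 N·m.
J = πd⁴/32 = π(0.0603)⁴/32 = 1.298×10^-6 m⁴.
θ = T·L/(G·J) = 35.23 × 1.73 / (16.7×10⁹ × 1.298×10^-6) = 2.812×10^-3 rad.

0.00281 rad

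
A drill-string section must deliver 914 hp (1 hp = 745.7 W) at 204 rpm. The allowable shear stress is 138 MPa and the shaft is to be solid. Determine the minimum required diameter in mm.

106 mm

ω = 2π·204/60 = 21.36 rad/s, so T = P/ω = 914×745.7 / 21.36 = 31900 N·m.
For a solid shaft τ_max = 16T/(πd³), so d = (16T/(π τ_allow))^(1/3) = (16·31900/(π·1.38×10^8))^(1/3) = 0.1056 m.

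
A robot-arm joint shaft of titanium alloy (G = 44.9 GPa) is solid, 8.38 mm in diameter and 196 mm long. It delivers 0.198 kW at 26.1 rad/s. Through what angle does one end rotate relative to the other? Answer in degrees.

ω = 26.1 rad/s, so T = P/ω = 0.198×10³ / 26.10 = 7.586 N·m.
J = πd⁴/32 = π(0.00838)⁴/32 = 4.841×10^-10 m⁴.
θ = T·L/(G·J) = 7.586 × 0.196 / (44.9×10⁹ × 4.841×10^-10) = 0.06840 rad.

3.92°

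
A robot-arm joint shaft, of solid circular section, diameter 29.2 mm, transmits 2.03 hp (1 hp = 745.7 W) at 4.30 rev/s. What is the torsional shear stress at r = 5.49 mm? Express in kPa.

4310 kPa

ω = 2π·4.30 = 27.02 rad/s, so T = P/ω = 2.03×745.7 / 27.02 = 56.03 N·m.
J = πd⁴/32 = π(0.0292)⁴/32 = 7.137×10^-8 m⁴.
Shear stress varies linearly with radius: τ = T·r/J = 56.03 × 0.00549 / 7.137×10^-8 = 4.310×10^6 Pa.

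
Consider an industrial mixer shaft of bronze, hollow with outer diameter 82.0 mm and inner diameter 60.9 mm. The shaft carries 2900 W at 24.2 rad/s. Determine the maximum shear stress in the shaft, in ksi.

ω = 24.2 rad/s, so T = P/ω = 2900 / 24.20 = 119.8 N·m.
J = π(d_o⁴ − d_i⁴)/32 = π(0.0820⁴ − 0.0609⁴)/32 = 3.088×10^-6 m⁴.
τ_max = T·r/J = 119.8 × 0.0410 / 3.088×10^-6 = 1.591×10^6 Pa.

0.231 ksi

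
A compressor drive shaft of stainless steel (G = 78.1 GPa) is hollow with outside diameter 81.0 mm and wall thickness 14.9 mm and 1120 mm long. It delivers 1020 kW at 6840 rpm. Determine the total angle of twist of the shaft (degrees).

0.329°

ω = 2π·6840/60 = 716.3 rad/s, so T = P/ω = 1020×10³ / 716.3 = 1424 N·m.
J = π(d_o⁴ − d_i⁴)/32 = π(0.0810⁴ − 0.0512⁴)/32 = 3.551×10^-6 m⁴.
θ = T·L/(G·J) = 1424 × 1.12 / (78.1×10⁹ × 3.551×10^-6) = 5.750×10^-3 rad.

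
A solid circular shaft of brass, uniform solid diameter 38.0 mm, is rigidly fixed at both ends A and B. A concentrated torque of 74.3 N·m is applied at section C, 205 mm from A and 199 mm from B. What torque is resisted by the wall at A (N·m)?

36.6 N·m

With uniform GJ and both ends fixed, compatibility θ_AC = θ_CB gives T_A·a = T_B·b, together with T_A + T_B = T₀.
T_A = T₀·b/(a+b) = 74.30·199/404.0 = 36.60 N·m; T_B = 37.70 N·m.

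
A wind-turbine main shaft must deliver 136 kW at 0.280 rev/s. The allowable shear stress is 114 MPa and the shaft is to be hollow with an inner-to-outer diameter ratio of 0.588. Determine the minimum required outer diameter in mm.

ω = 2π·0.280 = 1.759 rad/s, so T = P/ω = 136×10³ / 1.759 = 77300 N·m.
For a hollow shaft with d_i/d_o = 0.588: τ_max = 16T/(π d_o³ (1−k⁴)), so d_o = [16T/(π τ_allow (1−k⁴))]^(1/3) = [16·77300/(π·1.14×10^8·0.8805)]^(1/3) = 0.1577 m.

158 mm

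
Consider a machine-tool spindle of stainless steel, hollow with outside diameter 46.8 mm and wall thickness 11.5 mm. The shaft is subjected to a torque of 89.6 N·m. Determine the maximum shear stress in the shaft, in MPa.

4.77 MPa

J = π(d_o⁴ − d_i⁴)/32 = π(0.0468⁴ − 0.0238⁴)/32 = 4.395×10^-7 m⁴.
τ_max = T·r/J = 89.60 × 0.0234 / 4.395×10^-7 = 4.771×10^6 Pa.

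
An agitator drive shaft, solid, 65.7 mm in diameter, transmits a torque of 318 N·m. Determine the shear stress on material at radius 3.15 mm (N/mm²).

0.548 N/mm²

J = πd⁴/32 = π(0.0657)⁴/32 = 1.829×10^-6 m⁴.
Shear stress varies linearly with radius: τ = T·r/J = 318.0 × 0.00315 / 1.829×10^-6 = 5.476×10^5 Pa.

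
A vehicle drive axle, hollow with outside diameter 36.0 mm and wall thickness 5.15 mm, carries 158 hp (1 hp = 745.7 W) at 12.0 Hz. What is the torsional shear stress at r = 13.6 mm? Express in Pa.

ω = 2π·12.0 = 75.40 rad/s, so T = P/ω = 158×745.7 / 75.40 = 1563 N·m.
J = π(d_o⁴ − d_i⁴)/32 = π(0.0360⁴ − 0.0257⁴)/32 = 1.221×10^-7 m⁴.
Shear stress varies linearly with radius: τ = T·r/J = 1563 × 0.0136 / 1.221×10^-7 = 1.741×10^8 Pa.

1.74e8 Pa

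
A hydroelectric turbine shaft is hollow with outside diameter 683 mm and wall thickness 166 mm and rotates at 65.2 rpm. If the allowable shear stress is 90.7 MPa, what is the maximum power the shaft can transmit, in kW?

36000 kW

J = π(d_o⁴ − d_i⁴)/32 = π(0.683⁴ − 0.351⁴)/32 = 0.01987 m⁴.
T_max = τ_allow·J/r = 9.07×10^7 × 0.01987 / 0.342 = 5.278e6 N·m.
ω = 2π·65.2/60 = 6.828 rad/s, so P_max = T_max·ω = 3.604×10^7 W.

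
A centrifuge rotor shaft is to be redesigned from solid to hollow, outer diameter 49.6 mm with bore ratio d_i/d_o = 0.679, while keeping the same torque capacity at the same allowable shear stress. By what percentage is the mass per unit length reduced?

Equal τ_max and T ⇒ the solid shaft needs d_s³ = d_o³(1−k⁴), so d_s = 49.6·(1−0.679⁴)^(1/3) = 45.80 mm.
Area ratio A_h/A_s = d_o²(1−k²)/d_s² = (1−k²)/(1−k⁴)^(2/3) = 0.6320.
Mass saving = 1 − 0.6320 = 36.8 %.

36.8 %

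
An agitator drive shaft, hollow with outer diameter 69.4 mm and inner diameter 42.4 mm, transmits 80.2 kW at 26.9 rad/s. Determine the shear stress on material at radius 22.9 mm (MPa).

34.8 MPa

ω = 26.9 rad/s, so T = P/ω = 80.2×10³ / 26.90 = 2981 N·m.
J = π(d_o⁴ − d_i⁴)/32 = π(0.0694⁴ − 0.0424⁴)/32 = 1.960×10^-6 m⁴.
Shear stress varies linearly with radius: τ = T·r/J = 2981 × 0.0229 / 1.960×10^-6 = 3.483×10^7 Pa.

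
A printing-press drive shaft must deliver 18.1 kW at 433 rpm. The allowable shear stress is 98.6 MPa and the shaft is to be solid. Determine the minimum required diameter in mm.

27.4 mm

ω = 2π·433/60 = 45.34 rad/s, so T = P/ω = 18.1×10³ / 45.34 = 399.2 N·m.
For a solid shaft τ_max = 16T/(πd³), so d = (16T/(π τ_allow))^(1/3) = (16·399.2/(π·9.86×10^7))^(1/3) = 0.02742 m.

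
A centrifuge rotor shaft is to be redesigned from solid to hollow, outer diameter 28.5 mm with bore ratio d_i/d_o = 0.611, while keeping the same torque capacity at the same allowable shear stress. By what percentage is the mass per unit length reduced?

Equal τ_max and T ⇒ the solid shaft needs d_s³ = d_o³(1−k⁴), so d_s = 28.5·(1−0.611⁴)^(1/3) = 27.11 mm.
Area ratio A_h/A_s = d_o²(1−k²)/d_s² = (1−k²)/(1−k⁴)^(2/3) = 0.6926.
Mass saving = 1 − 0.6926 = 30.7 %.

30.7 %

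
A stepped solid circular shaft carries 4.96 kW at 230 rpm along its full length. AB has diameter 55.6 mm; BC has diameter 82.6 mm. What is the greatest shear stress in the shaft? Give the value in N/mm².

6.10 N/mm²

ω = 2π·230/60 = 24.09 rad/s, so T = P/ω = 4.96×10³ / 24.09 = 205.9 N·m.
Under the same torque, τ_max = 16T/(πd³) is largest where d is smallest — segment AB (d = 55.6 mm).
τ_max = 16·205.9/(π·(0.0556)³) = 6.102×10^6 Pa.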